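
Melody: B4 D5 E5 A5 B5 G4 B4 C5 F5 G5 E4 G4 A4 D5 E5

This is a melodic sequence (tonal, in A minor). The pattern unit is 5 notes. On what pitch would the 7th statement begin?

With a 5-note motive the entries are B4, G4, E4, each down a 3rd from the previous.
Extending the heads down a 3rd: C4 → A3 → F3 → D3.

D3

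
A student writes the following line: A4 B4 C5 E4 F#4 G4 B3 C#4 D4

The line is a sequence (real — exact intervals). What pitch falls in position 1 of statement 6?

The unit is 3 notes. Position-1 pitches of the 3 shown cells: A4, E4, B3.
Extending down a 4th: F#3 → C#3 → G#2.

G#2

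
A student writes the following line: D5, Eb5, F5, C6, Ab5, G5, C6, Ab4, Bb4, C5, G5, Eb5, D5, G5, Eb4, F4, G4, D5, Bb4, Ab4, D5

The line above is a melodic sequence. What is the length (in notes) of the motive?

7

There are 21 notes; a 7-note unit gives 3 cells:
D5 Eb5 F5 C6 Ab5 G5 C6 | Ab4 Bb4 C5 G5 Eb5 D5 G5 | Eb4 F4 G4 D5 Bb4 Ab4 D5
Each cell is the previous one down a 4th — so the unit is 7 notes.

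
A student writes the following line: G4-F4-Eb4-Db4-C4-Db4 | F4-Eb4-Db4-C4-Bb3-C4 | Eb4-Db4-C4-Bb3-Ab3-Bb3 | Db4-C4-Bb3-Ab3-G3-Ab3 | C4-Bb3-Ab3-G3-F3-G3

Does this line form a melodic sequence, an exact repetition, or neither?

sequence

Each 6-note cell is the previous one transposed down a 2nd.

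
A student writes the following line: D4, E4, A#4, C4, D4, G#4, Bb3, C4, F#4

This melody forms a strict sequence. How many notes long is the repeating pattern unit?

3

9 notes total. Splitting into 3 groups of 3:
D4 E4 A#4 | C4 D4 G#4 | Bb3 C4 F#4
Every group is a transposition down a 2nd of the one before; no shorter unit works.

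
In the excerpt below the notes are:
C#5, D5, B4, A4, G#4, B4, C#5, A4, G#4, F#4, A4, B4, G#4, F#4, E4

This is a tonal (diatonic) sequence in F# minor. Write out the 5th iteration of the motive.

Taking 5-note groups, the heads are C#5, B4, A4: the pattern moves down a 2nd.
Continuing the starts: G#4 → F#4.
From F#4 the diatonic shape gives F#4 G#4 E4 D4 C#4.

F#4 G#4 E4 D4 C#4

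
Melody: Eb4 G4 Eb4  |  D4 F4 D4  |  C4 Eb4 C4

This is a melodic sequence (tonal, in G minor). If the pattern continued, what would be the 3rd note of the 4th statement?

Bb3

The unit is 3 notes. Position-3 pitches of the 3 shown cells: Eb4, D4, C4.
Each moves down a 2nd; the next is Bb3.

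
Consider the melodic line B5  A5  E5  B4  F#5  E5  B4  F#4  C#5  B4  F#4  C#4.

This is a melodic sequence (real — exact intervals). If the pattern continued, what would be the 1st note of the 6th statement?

With 4-note cells, note 1 of each statement runs B5, F#5, C#5.
Carrying that down a 4th forward: G#4 → D#4 → A#3.

A#3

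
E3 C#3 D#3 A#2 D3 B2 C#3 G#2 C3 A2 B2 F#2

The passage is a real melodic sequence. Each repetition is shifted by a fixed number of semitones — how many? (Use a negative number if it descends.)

Taking 4-note groups, the heads are E3, D3, C3: the pattern moves down a 2nd.
Counting half-steps from E3 to D3: -2.

-2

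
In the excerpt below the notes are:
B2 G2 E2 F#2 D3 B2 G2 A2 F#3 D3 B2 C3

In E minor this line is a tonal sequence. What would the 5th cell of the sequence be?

Unit = 4 notes; the statements start on B2, D3, F#3, moving up a 3rd each time.
Extending up a 3rd: A3 → C4.
Statement 5 starts on C4 and keeps the same diatonic contour: C4 A3 F#3 G3.

C4 A3 F#3 G3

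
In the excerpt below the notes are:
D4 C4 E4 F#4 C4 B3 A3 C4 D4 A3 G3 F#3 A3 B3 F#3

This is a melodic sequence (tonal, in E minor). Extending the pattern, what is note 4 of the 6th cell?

Grouping in 5s, the 4th note of each cell is F#4, D4, B3.
Extending down a 3rd: G3 → E3 → C3.

C3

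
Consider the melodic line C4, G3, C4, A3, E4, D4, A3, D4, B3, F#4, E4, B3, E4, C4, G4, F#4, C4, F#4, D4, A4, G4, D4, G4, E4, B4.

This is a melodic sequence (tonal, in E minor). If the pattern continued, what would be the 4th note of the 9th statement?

With 5-note cells, note 4 of each statement runs A3, B3, C4, D4, E4.
Each moves up a 2nd. Continuing: F#4 → G4 → A4 → B4.

B4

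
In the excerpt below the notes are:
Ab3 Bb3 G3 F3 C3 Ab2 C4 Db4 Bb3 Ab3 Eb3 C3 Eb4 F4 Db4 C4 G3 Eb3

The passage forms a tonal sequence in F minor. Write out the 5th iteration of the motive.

The 6-note cells begin on Ab3, C4, Eb4 — each up a 3rd from the last.
Carrying on: G4 → Bb4.
So cell 5 is Bb4 C5 Ab4 G4 Db4 Bb3.

Bb4 C5 Ab4 G4 Db4 Bb3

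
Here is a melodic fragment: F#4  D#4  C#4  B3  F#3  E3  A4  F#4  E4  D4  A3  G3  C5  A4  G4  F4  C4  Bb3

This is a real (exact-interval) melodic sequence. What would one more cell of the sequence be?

Eb5 C5 Bb4 Ab4 Eb4 Db4

With a 6-note motive the entries are F#4, A4, C5, each up a 3rd from the previous.
From Eb5 the exact shape gives Eb5 C5 Bb4 Ab4 Eb4 Db4.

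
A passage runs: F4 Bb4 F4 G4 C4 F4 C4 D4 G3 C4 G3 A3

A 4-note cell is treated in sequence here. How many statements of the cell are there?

3

12 notes in groups of 4 gives 12/4 = 3 statements.
Starts: F4, C4, G3 — each down a 4th.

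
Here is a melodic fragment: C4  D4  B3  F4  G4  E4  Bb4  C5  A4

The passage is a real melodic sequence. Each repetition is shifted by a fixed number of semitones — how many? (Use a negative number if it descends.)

5

The 3-note cells begin on C4, F4, Bb4 — each up a 4th from the last.
C4 to F4 spans +5 semitones.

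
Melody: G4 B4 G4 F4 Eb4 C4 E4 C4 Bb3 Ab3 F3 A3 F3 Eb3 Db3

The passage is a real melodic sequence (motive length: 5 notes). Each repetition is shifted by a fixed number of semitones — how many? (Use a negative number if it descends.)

-7

Taking 5-note groups, the heads are G4, C4, F3: the pattern moves down a 5th.
G4→C4 is 60 − 67 = -7 semitones.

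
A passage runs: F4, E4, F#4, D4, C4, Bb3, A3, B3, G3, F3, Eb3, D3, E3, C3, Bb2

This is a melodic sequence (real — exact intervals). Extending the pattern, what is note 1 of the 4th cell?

Ab2

With 5-note cells, note 1 of each statement runs F4, Bb3, Eb3.
Each moves down a 5th; the next is Ab2.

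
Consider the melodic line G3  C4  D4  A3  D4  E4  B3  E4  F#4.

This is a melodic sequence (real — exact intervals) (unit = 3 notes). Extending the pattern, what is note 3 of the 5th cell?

A#4

With 3-note cells, note 3 of each statement runs D4, E4, F#4.
Extending up a 2nd: G#4 → A#4.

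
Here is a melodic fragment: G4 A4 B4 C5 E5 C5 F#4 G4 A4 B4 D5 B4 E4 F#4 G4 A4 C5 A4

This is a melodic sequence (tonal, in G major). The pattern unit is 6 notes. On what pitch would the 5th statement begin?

Taking 6-note groups, the heads are G4, F#4, E4: the pattern moves down a 2nd.
Continuing: D4 → C4. Statement 5 starts on C4.

C4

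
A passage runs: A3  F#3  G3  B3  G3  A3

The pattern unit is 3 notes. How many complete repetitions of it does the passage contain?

2

6 notes in groups of 3 gives 6/3 = 2 statements.
Starts: A3, B3 — each up a 2nd.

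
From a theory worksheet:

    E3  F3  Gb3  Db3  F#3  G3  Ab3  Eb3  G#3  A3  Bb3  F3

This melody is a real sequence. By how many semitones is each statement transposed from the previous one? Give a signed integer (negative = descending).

2

The 4-note cells begin on E3, F#3, G#3 — each up a 2nd from the last.
Counting half-steps from E3 to F#3: 2.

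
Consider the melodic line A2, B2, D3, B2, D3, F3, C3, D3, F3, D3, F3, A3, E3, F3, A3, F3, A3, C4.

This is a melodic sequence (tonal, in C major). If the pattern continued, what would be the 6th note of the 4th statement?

E4

With 6-note cells, note 6 of each statement runs F3, A3, C4.
Each moves up a 3rd; the next is E4.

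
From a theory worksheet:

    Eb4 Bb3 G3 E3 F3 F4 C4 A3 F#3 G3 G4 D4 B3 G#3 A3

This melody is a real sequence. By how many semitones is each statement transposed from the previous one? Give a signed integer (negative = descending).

Unit = 5 notes; the statements start on Eb4, F4, G4, moving up a 2nd each time.
Counting half-steps from Eb4 to F4: 2.

2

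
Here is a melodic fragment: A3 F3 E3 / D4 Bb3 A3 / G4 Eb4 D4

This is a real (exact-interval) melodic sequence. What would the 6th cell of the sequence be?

Bb5 Gb5 F5

With a 3-note motive the entries are A3, D4, G4, each up a 4th from the previous.
Extending up a 4th: C5 → F5 → Bb5.
From Bb5 the exact shape gives Bb5 Gb5 F5.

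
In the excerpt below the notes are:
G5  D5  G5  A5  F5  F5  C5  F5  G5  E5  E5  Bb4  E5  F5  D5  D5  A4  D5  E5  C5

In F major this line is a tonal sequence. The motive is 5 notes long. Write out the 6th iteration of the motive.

Bb4 F4 Bb4 C5 A4

Unit = 5 notes; the statements start on G5, F5, E5, D5, moving down a 2nd each time.
Extending down a 2nd: C5 → Bb4.
Statement 6 starts on Bb4 and keeps the same diatonic contour: Bb4 F4 Bb4 C5 A4.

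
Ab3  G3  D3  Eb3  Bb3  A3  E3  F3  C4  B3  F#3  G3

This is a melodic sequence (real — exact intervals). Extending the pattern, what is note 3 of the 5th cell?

Grouping in 4s, the 3rd note of each cell is D3, E3, F#3.
Extending up a 2nd: G#3 → A#3.

A#3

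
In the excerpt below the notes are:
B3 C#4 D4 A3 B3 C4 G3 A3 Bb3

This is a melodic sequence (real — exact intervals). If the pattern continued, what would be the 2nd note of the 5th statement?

The unit is 3 notes. Position-2 pitches of the 3 shown cells: C#4, B3, A3.
Carrying that down a 2nd forward: G3 → F3.

F3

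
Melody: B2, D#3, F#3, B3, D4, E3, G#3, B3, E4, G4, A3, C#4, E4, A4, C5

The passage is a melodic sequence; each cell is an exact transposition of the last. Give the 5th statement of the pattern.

With a 5-note motive the entries are B2, E3, A3, each up a 4th from the previous.
Continuing the starts: D4 → G4.
From G4 the exact shape gives G4 B4 D5 G5 Bb5.

G4 B4 D5 G5 Bb5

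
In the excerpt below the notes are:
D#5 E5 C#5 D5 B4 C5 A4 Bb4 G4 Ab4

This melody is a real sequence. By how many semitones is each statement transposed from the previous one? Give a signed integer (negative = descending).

With a 2-note motive the entries are D#5, C#5, B4, A4, G4, each down a 2nd from the previous.
Counting half-steps from D#5 to C#5: -2.

-2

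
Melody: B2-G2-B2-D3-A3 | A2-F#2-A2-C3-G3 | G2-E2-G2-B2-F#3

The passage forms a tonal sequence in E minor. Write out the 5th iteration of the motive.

E2 C2 E2 G2 D3

With a 5-note motive the entries are B2, A2, G2, each down a 2nd from the previous.
Extending down a 2nd: F#2 → E2.
From E2 the diatonic shape gives E2 C2 E2 G2 D3.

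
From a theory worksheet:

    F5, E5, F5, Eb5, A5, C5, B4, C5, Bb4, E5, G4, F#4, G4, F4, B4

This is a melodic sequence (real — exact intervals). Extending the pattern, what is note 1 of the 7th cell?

B2

The unit is 5 notes. Position-1 pitches of the 3 shown cells: F5, C5, G4.
Carrying that down a 4th forward: D4 → A3 → E3 → B2.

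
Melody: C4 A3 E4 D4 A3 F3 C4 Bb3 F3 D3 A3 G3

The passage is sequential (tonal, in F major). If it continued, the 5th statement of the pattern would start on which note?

Bb2

Unit = 4 notes; the statements start on C4, A3, F3, moving down a 3rd each time.
Extending the heads down a 3rd: D3 → Bb2.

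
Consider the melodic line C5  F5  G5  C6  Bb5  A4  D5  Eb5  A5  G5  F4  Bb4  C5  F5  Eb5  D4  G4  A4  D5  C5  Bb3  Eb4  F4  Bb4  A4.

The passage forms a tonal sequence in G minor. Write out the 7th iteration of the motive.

Unit = 5 notes; the statements start on C5, A4, F4, D4, Bb3, moving down a 3rd each time.
Continuing the starts: G3 → Eb3.
From Eb3 the diatonic shape gives Eb3 A3 Bb3 Eb4 D4.

Eb3 A3 Bb3 Eb4 D4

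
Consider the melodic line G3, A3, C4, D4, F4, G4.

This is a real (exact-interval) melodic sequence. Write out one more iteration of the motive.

Unit = 2 notes; the statements start on G3, C4, F4, moving up a 4th each time.
From Bb4 the exact shape gives Bb4 C5.

Bb4 C5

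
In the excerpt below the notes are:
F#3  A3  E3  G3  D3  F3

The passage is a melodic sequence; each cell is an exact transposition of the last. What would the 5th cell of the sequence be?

Bb2 Db3

With a 2-note motive the entries are F#3, E3, D3, each down a 2nd from the previous.
Continuing the starts: C3 → Bb2.
So cell 5 is Bb2 Db3.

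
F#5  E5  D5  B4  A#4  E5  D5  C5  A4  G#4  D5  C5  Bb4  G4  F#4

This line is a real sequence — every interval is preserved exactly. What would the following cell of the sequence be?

The 5-note cells begin on F#5, E5, D5 — each down a 2nd from the last.
From C5 the exact shape gives C5 Bb4 Ab4 F4 E4.

C5 Bb4 Ab4 F4 E4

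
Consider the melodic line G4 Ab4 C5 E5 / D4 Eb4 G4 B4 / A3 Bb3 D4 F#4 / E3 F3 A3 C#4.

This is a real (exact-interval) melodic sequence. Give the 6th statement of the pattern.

F#2 G2 B2 D#3

Taking 4-note groups, the heads are G4, D4, A3, E3: the pattern moves down a 4th.
Extending down a 4th: B2 → F#2.
So cell 6 is F#2 G2 B2 D#3.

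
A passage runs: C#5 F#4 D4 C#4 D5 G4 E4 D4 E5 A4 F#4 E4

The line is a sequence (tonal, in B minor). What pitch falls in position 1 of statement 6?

Grouping in 4s, the 1st note of each cell is C#5, D5, E5.
Each moves up a 2nd. Continuing: F#5 → G5 → A5.

A5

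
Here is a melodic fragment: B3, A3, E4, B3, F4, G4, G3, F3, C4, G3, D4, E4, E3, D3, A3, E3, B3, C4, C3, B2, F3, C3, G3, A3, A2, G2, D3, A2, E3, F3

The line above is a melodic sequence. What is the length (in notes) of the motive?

30 notes total. Splitting into 5 groups of 6:
B3 A3 E4 B3 F4 G4 | G3 F3 C4 G3 D4 E4 | E3 D3 A3 E3 B3 C4 | C3 B2 F3 C3 G3 A3 | A2 G2 D3 A2 E3 F3
That's a consistent down a 3rd shift per cell, and no other grouping gives one.

6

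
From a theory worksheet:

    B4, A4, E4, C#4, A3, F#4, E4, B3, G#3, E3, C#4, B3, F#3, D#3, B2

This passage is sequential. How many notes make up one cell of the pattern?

5

Try groups of 5 (3 cells in 15 notes):
B4 A4 E4 C#4 A3 | F#4 E4 B3 G#3 E3 | C#4 B3 F#3 D#3 B2
That's a consistent down a 4th shift per cell, and no other grouping gives one.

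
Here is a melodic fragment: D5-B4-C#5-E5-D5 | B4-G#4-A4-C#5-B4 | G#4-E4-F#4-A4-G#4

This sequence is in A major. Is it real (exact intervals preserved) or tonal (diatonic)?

tonal

Every note is diatonic to A major.
Cell 1 has +2 semitones from note 2 to 3, but cell 2 has +1 — the interval quality changes while the contour stays the same, which is the hallmark of a tonal sequence.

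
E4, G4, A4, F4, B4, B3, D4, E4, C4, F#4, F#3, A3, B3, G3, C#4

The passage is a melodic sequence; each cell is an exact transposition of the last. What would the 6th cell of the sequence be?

The 5-note cells begin on E4, B3, F#3 — each down a 4th from the last.
Carrying on: C#3 → G#2 → D#2.
From D#2 the exact shape gives D#2 F#2 G#2 E2 A#2.

D#2 F#2 G#2 E2 A#2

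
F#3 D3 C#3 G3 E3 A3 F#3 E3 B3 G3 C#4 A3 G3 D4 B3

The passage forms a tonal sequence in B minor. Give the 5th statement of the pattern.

Unit = 5 notes; the statements start on F#3, A3, C#4, moving up a 3rd each time.
Carrying on: E4 → G4.
Statement 5 starts on G4 and keeps the same diatonic contour: G4 E4 D4 A4 F#4.

G4 E4 D4 A4 F#4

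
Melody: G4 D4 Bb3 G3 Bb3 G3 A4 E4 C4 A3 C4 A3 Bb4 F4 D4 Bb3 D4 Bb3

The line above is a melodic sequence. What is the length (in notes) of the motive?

6

Try groups of 6 (3 cells in 18 notes):
G4 D4 Bb3 G3 Bb3 G3 | A4 E4 C4 A3 C4 A3 | Bb4 F4 D4 Bb3 D4 Bb3
That's a consistent up a 2nd shift per cell, and no other grouping gives one.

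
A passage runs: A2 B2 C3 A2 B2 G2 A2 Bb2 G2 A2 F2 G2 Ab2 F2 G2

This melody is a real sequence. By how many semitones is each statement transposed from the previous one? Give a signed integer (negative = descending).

-2

Unit = 5 notes; the statements start on A2, G2, F2, moving down a 2nd each time.
A2→G2 is 43 − 45 = -2 semitones.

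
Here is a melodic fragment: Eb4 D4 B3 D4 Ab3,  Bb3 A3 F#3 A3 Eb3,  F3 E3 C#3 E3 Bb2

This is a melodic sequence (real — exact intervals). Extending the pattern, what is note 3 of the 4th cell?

Grouping in 5s, the 3rd note of each cell is B3, F#3, C#3.
Each moves down a 4th; the next is G#2.

G#2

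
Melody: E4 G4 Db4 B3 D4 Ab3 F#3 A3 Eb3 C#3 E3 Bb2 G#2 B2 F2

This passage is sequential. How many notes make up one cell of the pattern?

3

Try groups of 3 (5 cells in 15 notes):
E4 G4 Db4 | B3 D4 Ab3 | F#3 A3 Eb3 | C#3 E3 Bb2 | G#2 B2 F2
That's a consistent down a 4th shift per cell, and no other grouping gives one.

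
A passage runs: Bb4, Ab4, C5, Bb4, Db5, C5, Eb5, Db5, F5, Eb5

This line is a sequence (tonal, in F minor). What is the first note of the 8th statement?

Unit = 2 notes; the statements start on Bb4, C5, Db5, Eb5, F5, moving up a 2nd each time.
Extending the heads up a 2nd: G5 → Ab5 → Bb5.

Bb5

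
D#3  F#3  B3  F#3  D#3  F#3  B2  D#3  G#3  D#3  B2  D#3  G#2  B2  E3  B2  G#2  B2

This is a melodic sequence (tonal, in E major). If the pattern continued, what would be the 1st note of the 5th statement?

C#2

The unit is 6 notes. Position-1 pitches of the 3 shown cells: D#3, B2, G#2.
Each moves down a 3rd. Continuing: E2 → C#2.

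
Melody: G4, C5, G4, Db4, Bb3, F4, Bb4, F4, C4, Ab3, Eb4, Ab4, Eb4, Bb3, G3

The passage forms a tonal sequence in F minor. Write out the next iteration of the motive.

With a 5-note motive the entries are G4, F4, Eb4, each down a 2nd from the previous.
From Db4 the diatonic shape gives Db4 G4 Db4 Ab3 F3.

Db4 G4 Db4 Ab3 F3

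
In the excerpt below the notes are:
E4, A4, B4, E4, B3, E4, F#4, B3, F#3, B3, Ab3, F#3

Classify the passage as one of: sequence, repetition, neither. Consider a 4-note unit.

neither

Note 3 of cell 3 is Ab3; if this were a sequence it would be C4. No unit length gives a consistent transposition pattern.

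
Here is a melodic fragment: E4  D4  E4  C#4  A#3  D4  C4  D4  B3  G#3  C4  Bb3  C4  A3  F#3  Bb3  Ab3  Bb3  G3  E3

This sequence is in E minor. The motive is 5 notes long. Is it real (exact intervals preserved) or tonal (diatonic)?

Each cell has the same semitone pattern (-2, 2, -3, -3) — intervals are preserved exactly.
And C#4 lies outside E minor, so the sequence is real rather than tonal.

real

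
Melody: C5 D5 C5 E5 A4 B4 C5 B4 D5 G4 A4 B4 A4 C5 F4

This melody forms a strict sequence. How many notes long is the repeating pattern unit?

5

There are 15 notes; a 5-note unit gives 3 cells:
C5 D5 C5 E5 A4 | B4 C5 B4 D5 G4 | A4 B4 A4 C5 F4
Each cell is the previous one down a 2nd — so the unit is 5 notes.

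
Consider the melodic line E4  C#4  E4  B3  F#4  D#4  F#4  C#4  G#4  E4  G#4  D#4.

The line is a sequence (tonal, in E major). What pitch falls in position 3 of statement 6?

The unit is 4 notes. Position-3 pitches of the 3 shown cells: E4, F#4, G#4.
Extending up a 2nd: A4 → B4 → C#5.

C#5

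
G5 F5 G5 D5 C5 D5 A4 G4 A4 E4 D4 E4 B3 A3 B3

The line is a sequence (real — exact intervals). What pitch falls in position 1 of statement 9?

With 3-note cells, note 1 of each statement runs G5, D5, A4, E4, B3.
Each moves down a 4th. Continuing: F#3 → C#3 → G#2 → D#2.

D#2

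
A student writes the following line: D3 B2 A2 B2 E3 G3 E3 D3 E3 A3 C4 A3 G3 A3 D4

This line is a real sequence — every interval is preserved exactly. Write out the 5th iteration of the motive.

Bb4 G4 F4 G4 C5

The 5-note cells begin on D3, G3, C4 — each up a 4th from the last.
Carrying on: F4 → Bb4.
From Bb4 the exact shape gives Bb4 G4 F4 G4 C5.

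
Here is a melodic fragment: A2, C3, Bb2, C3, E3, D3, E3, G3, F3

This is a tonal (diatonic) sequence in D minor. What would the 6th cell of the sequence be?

D4 F4 E4

The 3-note cells begin on A2, C3, E3 — each up a 3rd from the last.
Continuing the starts: G3 → Bb3 → D4.
So cell 6 is D4 F4 E4.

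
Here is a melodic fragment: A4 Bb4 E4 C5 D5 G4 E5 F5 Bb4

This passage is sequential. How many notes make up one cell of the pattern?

9 notes total. Splitting into 3 groups of 3:
A4 Bb4 E4 | C5 D5 G4 | E5 F5 Bb4
Each cell is the previous one up a 3rd — so the unit is 3 notes.

3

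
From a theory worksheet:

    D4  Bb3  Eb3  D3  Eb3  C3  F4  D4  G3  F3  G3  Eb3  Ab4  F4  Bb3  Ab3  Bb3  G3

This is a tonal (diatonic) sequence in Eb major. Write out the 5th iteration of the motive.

Eb5 C5 F4 Eb4 F4 D4

Taking 6-note groups, the heads are D4, F4, Ab4: the pattern moves up a 3rd.
Carrying on: C5 → Eb5.
Statement 5 starts on Eb5 and keeps the same diatonic contour: Eb5 C5 F4 Eb4 F4 D4.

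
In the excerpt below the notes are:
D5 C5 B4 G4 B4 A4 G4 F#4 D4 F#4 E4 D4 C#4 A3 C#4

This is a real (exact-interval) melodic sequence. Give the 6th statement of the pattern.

C#3 B2 A#2 F#2 A#2

Taking 5-note groups, the heads are D5, A4, E4: the pattern moves down a 4th.
Carrying on: B3 → F#3 → C#3.
So cell 6 is C#3 B2 A#2 F#2 A#2.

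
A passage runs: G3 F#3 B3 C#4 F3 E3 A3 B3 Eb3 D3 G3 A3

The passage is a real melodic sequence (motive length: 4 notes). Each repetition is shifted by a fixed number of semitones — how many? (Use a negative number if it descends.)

-2

Unit = 4 notes; the statements start on G3, F3, Eb3, moving down a 2nd each time.
G3→F3 is 53 − 55 = -2 semitones.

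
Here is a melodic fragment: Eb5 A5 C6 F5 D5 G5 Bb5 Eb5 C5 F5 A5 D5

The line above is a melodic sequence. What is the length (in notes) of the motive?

4

There are 12 notes; a 4-note unit gives 3 cells:
Eb5 A5 C6 F5 | D5 G5 Bb5 Eb5 | C5 F5 A5 D5
That's a consistent down a 2nd shift per cell, and no other grouping gives one.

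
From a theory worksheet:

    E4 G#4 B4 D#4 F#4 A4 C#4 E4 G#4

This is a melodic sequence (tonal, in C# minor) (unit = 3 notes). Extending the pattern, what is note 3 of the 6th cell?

D#4

Grouping in 3s, the 3rd note of each cell is B4, A4, G#4.
Each moves down a 2nd. Continuing: F#4 → E4 → D#4.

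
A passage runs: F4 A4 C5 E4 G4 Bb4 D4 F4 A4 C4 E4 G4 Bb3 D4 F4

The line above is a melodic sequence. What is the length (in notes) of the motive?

3

15 notes total. Splitting into 5 groups of 3:
F4 A4 C5 | E4 G4 Bb4 | D4 F4 A4 | C4 E4 G4 | Bb3 D4 F4
Every group is a transposition down a 2nd of the one before; no shorter unit works.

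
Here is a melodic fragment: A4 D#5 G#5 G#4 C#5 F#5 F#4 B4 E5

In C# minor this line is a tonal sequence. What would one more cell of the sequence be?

E4 A4 D#5

Taking 3-note groups, the heads are A4, G#4, F#4: the pattern moves down a 2nd.
So cell 4 is E4 A4 D#5.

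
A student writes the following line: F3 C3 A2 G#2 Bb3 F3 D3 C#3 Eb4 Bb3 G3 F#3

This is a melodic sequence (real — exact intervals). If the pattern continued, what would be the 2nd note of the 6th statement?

Db5

Grouping in 4s, the 2nd note of each cell is C3, F3, Bb3.
Carrying that up a 4th forward: Eb4 → Ab4 → Db5.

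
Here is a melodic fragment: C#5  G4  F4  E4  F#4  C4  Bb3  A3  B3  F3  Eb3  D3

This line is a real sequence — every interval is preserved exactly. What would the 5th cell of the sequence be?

Unit = 4 notes; the statements start on C#5, F#4, B3, moving down a 5th each time.
Carrying on: E3 → A2.
Statement 5 starts on A2 and keeps the same exact contour: A2 Eb2 Db2 C2.

A2 Eb2 Db2 C2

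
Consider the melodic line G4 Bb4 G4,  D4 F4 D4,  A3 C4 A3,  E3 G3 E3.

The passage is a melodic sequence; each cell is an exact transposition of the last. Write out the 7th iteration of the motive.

C#2 E2 C#2

With a 3-note motive the entries are G4, D4, A3, E3, each down a 4th from the previous.
Carrying on: B2 → F#2 → C#2.
From C#2 the exact shape gives C#2 E2 C#2.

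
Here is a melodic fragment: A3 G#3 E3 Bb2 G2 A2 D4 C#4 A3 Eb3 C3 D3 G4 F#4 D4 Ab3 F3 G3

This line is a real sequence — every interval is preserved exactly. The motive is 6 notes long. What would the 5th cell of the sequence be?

Taking 6-note groups, the heads are A3, D4, G4: the pattern moves up a 4th.
Carrying on: C5 → F5.
So cell 5 is F5 E5 C5 Gb4 Eb4 F4.

F5 E5 C5 Gb4 Eb4 F4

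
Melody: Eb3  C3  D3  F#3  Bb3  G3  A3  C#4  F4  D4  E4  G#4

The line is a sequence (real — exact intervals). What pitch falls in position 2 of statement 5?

E5

Grouping in 4s, the 2nd note of each cell is C3, G3, D4.
Carrying that up a 5th forward: A4 → E5.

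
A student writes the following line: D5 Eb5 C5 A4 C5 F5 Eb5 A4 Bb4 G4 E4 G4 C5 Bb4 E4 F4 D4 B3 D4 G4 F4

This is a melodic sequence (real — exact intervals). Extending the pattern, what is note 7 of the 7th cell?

A2

Grouping in 7s, the 7th note of each cell is Eb5, Bb4, F4.
Extending down a 4th: C4 → G3 → D3 → A2.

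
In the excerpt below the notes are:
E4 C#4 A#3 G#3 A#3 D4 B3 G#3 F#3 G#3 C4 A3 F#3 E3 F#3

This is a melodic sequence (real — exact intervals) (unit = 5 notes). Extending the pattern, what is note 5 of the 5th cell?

D3

Grouping in 5s, the 5th note of each cell is A#3, G#3, F#3.
Extending down a 2nd: E3 → D3.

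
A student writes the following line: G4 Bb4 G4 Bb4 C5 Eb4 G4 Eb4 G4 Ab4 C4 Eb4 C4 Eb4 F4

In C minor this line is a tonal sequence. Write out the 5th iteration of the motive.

The 5-note cells begin on G4, Eb4, C4 — each down a 3rd from the last.
Carrying on: Ab3 → F3.
Statement 5 starts on F3 and keeps the same diatonic contour: F3 Ab3 F3 Ab3 Bb3.

F3 Ab3 F3 Ab3 Bb3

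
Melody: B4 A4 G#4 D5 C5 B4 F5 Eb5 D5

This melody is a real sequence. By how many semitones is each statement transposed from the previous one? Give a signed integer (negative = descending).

With a 3-note motive the entries are B4, D5, F5, each up a 3rd from the previous.
B4→D5 is 74 − 71 = 3 semitones.

3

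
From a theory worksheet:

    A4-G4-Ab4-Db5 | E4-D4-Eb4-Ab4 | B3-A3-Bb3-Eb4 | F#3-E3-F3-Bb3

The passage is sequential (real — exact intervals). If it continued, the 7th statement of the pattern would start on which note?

With a 4-note motive the entries are A4, E4, B3, F#3, each down a 4th from the previous.
Continuing: C#3 → G#2 → D#2. Statement 7 starts on D#2.

D#2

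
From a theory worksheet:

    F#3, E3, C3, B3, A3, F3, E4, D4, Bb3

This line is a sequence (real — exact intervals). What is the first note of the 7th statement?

C6

The 3-note cells begin on F#3, B3, E4 — each up a 4th from the last.
Extending the heads up a 4th: A4 → D5 → G5 → C6.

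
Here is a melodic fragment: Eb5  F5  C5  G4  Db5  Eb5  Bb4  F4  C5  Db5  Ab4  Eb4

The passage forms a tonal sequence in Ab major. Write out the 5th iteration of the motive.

Ab4 Bb4 F4 C4

The 4-note cells begin on Eb5, Db5, C5 — each down a 2nd from the last.
Continuing the starts: Bb4 → Ab4.
Statement 5 starts on Ab4 and keeps the same diatonic contour: Ab4 Bb4 F4 C4.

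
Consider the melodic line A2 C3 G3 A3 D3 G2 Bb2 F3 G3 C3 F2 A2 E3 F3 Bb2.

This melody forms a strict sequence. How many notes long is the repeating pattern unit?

5

Try groups of 5 (3 cells in 15 notes):
A2 C3 G3 A3 D3 | G2 Bb2 F3 G3 C3 | F2 A2 E3 F3 Bb2
That's a consistent down a 2nd shift per cell, and no other grouping gives one.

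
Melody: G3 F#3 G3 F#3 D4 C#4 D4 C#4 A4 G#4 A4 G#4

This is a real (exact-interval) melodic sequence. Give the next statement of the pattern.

Unit = 4 notes; the statements start on G3, D4, A4, moving up a 5th each time.
From E5 the exact shape gives E5 D#5 E5 D#5.

E5 D#5 E5 D#5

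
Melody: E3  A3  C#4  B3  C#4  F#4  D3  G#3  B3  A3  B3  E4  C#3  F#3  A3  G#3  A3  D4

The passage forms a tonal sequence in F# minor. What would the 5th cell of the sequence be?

The 6-note cells begin on E3, D3, C#3 — each down a 2nd from the last.
Carrying on: B2 → A2.
From A2 the diatonic shape gives A2 D3 F#3 E3 F#3 B3.

A2 D3 F#3 E3 F#3 B3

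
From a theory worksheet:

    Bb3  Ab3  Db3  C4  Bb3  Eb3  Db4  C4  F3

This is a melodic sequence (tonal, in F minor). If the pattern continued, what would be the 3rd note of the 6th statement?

Grouping in 3s, the 3rd note of each cell is Db3, Eb3, F3.
Extending up a 2nd: G3 → Ab3 → Bb3.

Bb3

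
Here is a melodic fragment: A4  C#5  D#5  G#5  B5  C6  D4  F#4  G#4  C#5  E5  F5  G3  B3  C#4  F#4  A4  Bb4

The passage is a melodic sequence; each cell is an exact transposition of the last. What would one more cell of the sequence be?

C3 E3 F#3 B3 D4 Eb4

Unit = 6 notes; the statements start on A4, D4, G3, moving down a 5th each time.
So cell 4 is C3 E3 F#3 B3 D4 Eb4.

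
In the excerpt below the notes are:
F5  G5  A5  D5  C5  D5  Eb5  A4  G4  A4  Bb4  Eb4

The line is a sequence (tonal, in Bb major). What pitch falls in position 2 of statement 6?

F3

Grouping in 4s, the 2nd note of each cell is G5, D5, A4.
Extending down a 4th: Eb4 → Bb3 → F3.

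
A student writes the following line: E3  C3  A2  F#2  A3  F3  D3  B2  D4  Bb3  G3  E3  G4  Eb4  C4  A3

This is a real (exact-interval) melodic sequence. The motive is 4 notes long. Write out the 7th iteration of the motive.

Taking 4-note groups, the heads are E3, A3, D4, G4: the pattern moves up a 4th.
Carrying on: C5 → F5 → Bb5.
From Bb5 the exact shape gives Bb5 Gb5 Eb5 C5.

Bb5 Gb5 Eb5 C5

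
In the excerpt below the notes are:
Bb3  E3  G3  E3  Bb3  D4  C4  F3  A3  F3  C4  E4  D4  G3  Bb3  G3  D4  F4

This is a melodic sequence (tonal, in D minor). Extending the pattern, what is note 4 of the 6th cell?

The unit is 6 notes. Position-4 pitches of the 3 shown cells: E3, F3, G3.
Carrying that up a 2nd forward: A3 → Bb3 → C4.

C4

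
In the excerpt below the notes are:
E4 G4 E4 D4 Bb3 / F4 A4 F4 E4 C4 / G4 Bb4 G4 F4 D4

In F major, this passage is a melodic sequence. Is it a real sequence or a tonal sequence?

tonal

Every note is diatonic to F major.
Cell 1 has +3 semitones from note 1 to 2, but cell 2 has +4 — the interval quality changes while the contour stays the same, which is the hallmark of a tonal sequence.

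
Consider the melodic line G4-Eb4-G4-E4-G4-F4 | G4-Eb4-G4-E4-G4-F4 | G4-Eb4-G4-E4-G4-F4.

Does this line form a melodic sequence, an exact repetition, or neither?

repetition

Each 6-note cell is identical (G4 Eb4 G4 E4 G4 F4), restated at the same pitch.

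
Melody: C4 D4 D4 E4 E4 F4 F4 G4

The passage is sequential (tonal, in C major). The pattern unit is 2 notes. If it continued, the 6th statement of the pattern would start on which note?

Taking 2-note groups, the heads are C4, D4, E4, F4: the pattern moves up a 2nd.
Extending the heads up a 2nd: G4 → A4.

A4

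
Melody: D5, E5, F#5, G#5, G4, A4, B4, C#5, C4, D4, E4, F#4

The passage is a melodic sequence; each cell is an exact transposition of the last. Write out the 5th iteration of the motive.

Bb2 C3 D3 E3

With a 4-note motive the entries are D5, G4, C4, each down a 5th from the previous.
Continuing the starts: F3 → Bb2.
Statement 5 starts on Bb2 and keeps the same exact contour: Bb2 C3 D3 E3.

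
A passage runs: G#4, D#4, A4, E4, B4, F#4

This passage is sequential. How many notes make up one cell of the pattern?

6 notes total. Splitting into 3 groups of 2:
G#4 D#4 | A4 E4 | B4 F#4
Every group is a transposition up a 2nd of the one before; no shorter unit works.

2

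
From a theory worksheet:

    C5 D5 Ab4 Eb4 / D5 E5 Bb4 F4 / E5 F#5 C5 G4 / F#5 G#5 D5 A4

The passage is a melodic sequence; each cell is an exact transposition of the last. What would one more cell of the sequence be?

G#5 A#5 E5 B4

Taking 4-note groups, the heads are C5, D5, E5, F#5: the pattern moves up a 2nd.
From G#5 the exact shape gives G#5 A#5 E5 B4.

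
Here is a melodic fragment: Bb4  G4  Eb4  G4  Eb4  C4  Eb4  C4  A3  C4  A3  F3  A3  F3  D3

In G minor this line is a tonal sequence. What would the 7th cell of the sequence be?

D3 Bb2 G2

The 3-note cells begin on Bb4, G4, Eb4, C4, A3 — each down a 3rd from the last.
Carrying on: F3 → D3.
So cell 7 is D3 Bb2 G2.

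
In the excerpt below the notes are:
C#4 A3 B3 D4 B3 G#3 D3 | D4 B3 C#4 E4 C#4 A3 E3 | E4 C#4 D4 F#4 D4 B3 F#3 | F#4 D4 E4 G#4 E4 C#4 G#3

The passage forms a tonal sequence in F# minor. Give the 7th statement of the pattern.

Taking 7-note groups, the heads are C#4, D4, E4, F#4: the pattern moves up a 2nd.
Continuing the starts: G#4 → A4 → B4.
Statement 7 starts on B4 and keeps the same diatonic contour: B4 G#4 A4 C#5 A4 F#4 C#4.

B4 G#4 A4 C#5 A4 F#4 C#4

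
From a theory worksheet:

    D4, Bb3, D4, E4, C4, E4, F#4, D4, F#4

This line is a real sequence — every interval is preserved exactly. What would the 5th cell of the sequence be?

Unit = 3 notes; the statements start on D4, E4, F#4, moving up a 2nd each time.
Carrying on: G#4 → A#4.
From A#4 the exact shape gives A#4 F#4 A#4.

A#4 F#4 A#4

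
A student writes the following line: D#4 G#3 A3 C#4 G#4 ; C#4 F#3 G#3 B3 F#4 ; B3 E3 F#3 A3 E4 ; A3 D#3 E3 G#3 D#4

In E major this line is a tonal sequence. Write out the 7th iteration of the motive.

E3 A2 B2 D#3 A3

Unit = 5 notes; the statements start on D#4, C#4, B3, A3, moving down a 2nd each time.
Carrying on: G#3 → F#3 → E3.
So cell 7 is E3 A2 B2 D#3 A3.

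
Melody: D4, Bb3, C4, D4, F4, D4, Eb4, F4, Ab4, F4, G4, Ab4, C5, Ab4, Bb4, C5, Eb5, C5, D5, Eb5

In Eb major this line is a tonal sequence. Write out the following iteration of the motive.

G5 Eb5 F5 G5

With a 4-note motive the entries are D4, F4, Ab4, C5, Eb5, each up a 3rd from the previous.
Statement 6 starts on G5 and keeps the same diatonic contour: G5 Eb5 F5 G5.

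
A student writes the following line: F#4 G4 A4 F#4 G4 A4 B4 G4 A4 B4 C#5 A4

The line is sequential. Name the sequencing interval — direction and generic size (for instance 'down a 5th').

The 4-note cells begin on F#4, G4, A4 — each up a 2nd from the last.
From F#4 to G4: up a 2nd.

up a 2nd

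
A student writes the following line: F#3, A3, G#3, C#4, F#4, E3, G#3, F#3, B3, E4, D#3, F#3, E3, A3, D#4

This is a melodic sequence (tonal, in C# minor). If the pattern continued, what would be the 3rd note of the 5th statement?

The unit is 5 notes. Position-3 pitches of the 3 shown cells: G#3, F#3, E3.
Each moves down a 2nd. Continuing: D#3 → C#3.

C#3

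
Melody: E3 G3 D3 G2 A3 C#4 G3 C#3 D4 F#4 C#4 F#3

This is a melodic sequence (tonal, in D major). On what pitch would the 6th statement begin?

Taking 4-note groups, the heads are E3, A3, D4: the pattern moves up a 4th.
Extending the heads up a 4th: G4 → C#5 → F#5.

F#5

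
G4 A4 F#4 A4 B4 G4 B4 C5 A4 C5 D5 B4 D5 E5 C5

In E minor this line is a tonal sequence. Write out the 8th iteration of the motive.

G5 A5 F#5

With a 3-note motive the entries are G4, A4, B4, C5, D5, each up a 2nd from the previous.
Continuing the starts: E5 → F#5 → G5.
From G5 the diatonic shape gives G5 A5 F#5.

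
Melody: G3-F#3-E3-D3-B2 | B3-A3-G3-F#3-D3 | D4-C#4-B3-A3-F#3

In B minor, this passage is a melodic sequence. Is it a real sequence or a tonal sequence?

tonal

Every note is diatonic to B minor.
Cell 1 has -1 semitones from note 1 to 2, but cell 2 has -2 — the interval quality changes while the contour stays the same, which is the hallmark of a tonal sequence.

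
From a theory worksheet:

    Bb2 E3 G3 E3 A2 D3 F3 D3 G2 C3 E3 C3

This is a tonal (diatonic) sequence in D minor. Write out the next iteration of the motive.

The 4-note cells begin on Bb2, A2, G2 — each down a 2nd from the last.
From F2 the diatonic shape gives F2 Bb2 D3 Bb2.

F2 Bb2 D3 Bb2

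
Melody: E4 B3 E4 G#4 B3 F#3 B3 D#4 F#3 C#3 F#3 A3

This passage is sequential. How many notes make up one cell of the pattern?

4

There are 12 notes; a 4-note unit gives 3 cells:
E4 B3 E4 G#4 | B3 F#3 B3 D#4 | F#3 C#3 F#3 A3
That's a consistent down a 4th shift per cell, and no other grouping gives one.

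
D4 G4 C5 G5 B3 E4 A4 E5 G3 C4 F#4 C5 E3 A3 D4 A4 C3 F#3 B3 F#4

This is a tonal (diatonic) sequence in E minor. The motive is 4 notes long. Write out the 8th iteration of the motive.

D2 G2 C3 G3

Unit = 4 notes; the statements start on D4, B3, G3, E3, C3, moving down a 3rd each time.
Continuing the starts: A2 → F#2 → D2.
From D2 the diatonic shape gives D2 G2 C3 G3.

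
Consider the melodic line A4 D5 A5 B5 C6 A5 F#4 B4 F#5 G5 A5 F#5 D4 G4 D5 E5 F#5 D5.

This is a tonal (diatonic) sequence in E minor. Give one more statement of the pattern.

With a 6-note motive the entries are A4, F#4, D4, each down a 3rd from the previous.
So cell 4 is B3 E4 B4 C5 D5 B4.

B3 E4 B4 C5 D5 B4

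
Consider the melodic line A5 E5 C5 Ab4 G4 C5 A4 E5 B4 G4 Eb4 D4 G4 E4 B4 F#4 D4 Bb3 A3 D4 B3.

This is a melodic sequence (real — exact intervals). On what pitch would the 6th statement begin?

G#3

Unit = 7 notes; the statements start on A5, E5, B4, moving down a 4th each time.
Continuing: F#4 → C#4 → G#3. Statement 6 starts on G#3.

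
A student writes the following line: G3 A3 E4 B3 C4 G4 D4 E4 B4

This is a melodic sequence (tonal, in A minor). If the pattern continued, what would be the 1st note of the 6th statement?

C5

Grouping in 3s, the 1st note of each cell is G3, B3, D4.
Each moves up a 3rd. Continuing: F4 → A4 → C5.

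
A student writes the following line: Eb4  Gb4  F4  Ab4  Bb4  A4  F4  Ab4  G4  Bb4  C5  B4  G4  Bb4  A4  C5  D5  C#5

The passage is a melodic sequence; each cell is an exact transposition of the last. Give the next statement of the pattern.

A4 C5 B4 D5 E5 D#5

Taking 6-note groups, the heads are Eb4, F4, G4: the pattern moves up a 2nd.
From A4 the exact shape gives A4 C5 B4 D5 E5 D#5.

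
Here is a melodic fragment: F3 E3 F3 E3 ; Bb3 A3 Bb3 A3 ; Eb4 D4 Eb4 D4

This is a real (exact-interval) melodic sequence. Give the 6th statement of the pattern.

Gb5 F5 Gb5 F5

Unit = 4 notes; the statements start on F3, Bb3, Eb4, moving up a 4th each time.
Continuing the starts: Ab4 → Db5 → Gb5.
From Gb5 the exact shape gives Gb5 F5 Gb5 F5.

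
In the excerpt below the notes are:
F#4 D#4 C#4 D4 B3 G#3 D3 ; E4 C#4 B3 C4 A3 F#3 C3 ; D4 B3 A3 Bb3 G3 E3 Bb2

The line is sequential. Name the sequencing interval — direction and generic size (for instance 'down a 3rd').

With a 7-note motive the entries are F#4, E4, D4, each down a 2nd from the previous.
F#4 to E4 is down a 2nd.

down a 2nd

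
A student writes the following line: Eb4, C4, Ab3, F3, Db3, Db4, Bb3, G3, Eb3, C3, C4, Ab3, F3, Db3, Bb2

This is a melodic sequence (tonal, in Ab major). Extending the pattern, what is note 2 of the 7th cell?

Db3

The unit is 5 notes. Position-2 pitches of the 3 shown cells: C4, Bb3, Ab3.
Each moves down a 2nd. Continuing: G3 → F3 → Eb3 → Db3.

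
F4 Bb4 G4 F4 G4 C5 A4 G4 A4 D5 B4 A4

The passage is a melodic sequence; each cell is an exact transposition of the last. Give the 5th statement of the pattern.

Unit = 4 notes; the statements start on F4, G4, A4, moving up a 2nd each time.
Continuing the starts: B4 → C#5.
Statement 5 starts on C#5 and keeps the same exact contour: C#5 F#5 D#5 C#5.

C#5 F#5 D#5 C#5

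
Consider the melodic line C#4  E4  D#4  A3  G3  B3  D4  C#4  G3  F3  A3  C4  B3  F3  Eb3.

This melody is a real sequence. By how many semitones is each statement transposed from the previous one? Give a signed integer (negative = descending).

Taking 5-note groups, the heads are C#4, B3, A3: the pattern moves down a 2nd.
C#4→B3 is 59 − 61 = -2 semitones.

-2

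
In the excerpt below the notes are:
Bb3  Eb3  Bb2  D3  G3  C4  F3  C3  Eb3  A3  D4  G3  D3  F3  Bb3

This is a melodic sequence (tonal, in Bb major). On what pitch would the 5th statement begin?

Unit = 5 notes; the statements start on Bb3, C4, D4, moving up a 2nd each time.
Continuing: Eb4 → F4. Statement 5 starts on F4.

F4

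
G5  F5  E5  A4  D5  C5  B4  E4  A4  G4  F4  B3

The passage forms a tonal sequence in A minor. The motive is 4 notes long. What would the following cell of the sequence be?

The 4-note cells begin on G5, D5, A4 — each down a 4th from the last.
From E4 the diatonic shape gives E4 D4 C4 F3.

E4 D4 C4 F3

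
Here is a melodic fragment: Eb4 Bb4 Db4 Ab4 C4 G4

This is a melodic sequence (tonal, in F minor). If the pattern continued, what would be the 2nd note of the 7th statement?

C4

Grouping in 2s, the 2nd note of each cell is Bb4, Ab4, G4.
Extending down a 2nd: F4 → Eb4 → Db4 → C4.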